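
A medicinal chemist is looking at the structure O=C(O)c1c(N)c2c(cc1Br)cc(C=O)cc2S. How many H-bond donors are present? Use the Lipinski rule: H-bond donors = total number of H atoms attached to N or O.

Donors: find every N or O and count the H atoms it carries.
  atom 1 (O): bond orders sum to 2 → 0 H
  atom 3 (O): bond orders sum to 1 → 1 H
  atom 6 (N): bond orders sum to 1 → 2 H
  atom 15 (O): bond orders sum to 2 → 0 H
Lipinski HBD = 3.

3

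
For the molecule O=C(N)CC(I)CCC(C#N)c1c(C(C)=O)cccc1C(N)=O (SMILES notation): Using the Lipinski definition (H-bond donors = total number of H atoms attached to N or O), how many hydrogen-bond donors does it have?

Donors: find every N or O and count the H atoms it carries.
  atom 1 (O): bond orders sum to 2 → 0 H
  atom 3 (N): bond orders sum to 1 → 2 H
  atom 11 (N): bond orders sum to 3 → 0 H
  atom 16 (O): bond orders sum to 2 → 0 H
  atom 22 (N): bond orders sum to 1 → 2 H
  atom 23 (O): bond orders sum to 2 → 0 H
Lipinski HBD = 4.

4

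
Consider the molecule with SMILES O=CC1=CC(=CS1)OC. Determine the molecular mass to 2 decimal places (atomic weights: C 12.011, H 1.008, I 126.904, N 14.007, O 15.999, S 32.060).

142.17 g/mol

First, the molecular formula is C6H6O2S (counting implicit H from valence).
  C: 6 × 12.011 = 72.066
  H: 6 × 1.008 = 6.048
  O: 2 × 15.999 = 31.998
  S: 1 × 32.060 = 32.060
Sum: 6×12.011 + 6×1.008 + 2×15.999 + 1×32.060 = 142.172 → 142.17 g/mol.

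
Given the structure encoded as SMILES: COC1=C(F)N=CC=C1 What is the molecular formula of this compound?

C6H6FNO

Walk through each heavy atom and fill implicit hydrogens from standard valence (C 4, N 3, O 2, S 2, halogen 1):
  atom 1: C, bond orders sum to 1 (valence 4) → 3 H
  atom 2: O, bond orders sum to 2 (valence 2) → 0 H
  atom 3: C, bond orders sum to 4 (valence 4) → 0 H
  atom 4: C, bond orders sum to 4 (valence 4) → 0 H
  atom 5: F (halogen, monovalent) → 0 H
  atom 6: N, bond orders sum to 3 (valence 3) → 0 H
  atom 7: C, bond orders sum to 3 (valence 4) → 1 H
  atom 8: C, bond orders sum to 3 (valence 4) → 1 H
  atom 9: C, bond orders sum to 3 (valence 4) → 1 H
Totals → C:6, H:6, F:1, N:1, O:1.
In Hill order: C6H6FNO.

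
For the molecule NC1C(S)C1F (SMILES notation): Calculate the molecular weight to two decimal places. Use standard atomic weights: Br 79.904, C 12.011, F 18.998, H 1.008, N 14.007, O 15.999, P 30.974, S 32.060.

107.15 g/mol

First, the molecular formula is C3H6FNS (counting implicit H from valence).
  C: 3 × 12.011 = 36.033
  F: 1 × 18.998 = 18.998
  H: 6 × 1.008 = 6.048
  N: 1 × 14.007 = 14.007
  S: 1 × 32.060 = 32.060
Sum: 3×12.011 + 1×18.998 + 6×1.008 + 1×14.007 + 1×32.060 = 107.146 → 107.15 g/mol.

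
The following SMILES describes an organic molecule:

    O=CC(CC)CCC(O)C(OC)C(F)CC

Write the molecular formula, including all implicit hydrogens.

Walk through each heavy atom and fill implicit hydrogens from standard valence (C 4, N 3, O 2, S 2, halogen 1):
  atom 1: O, bond orders sum to 2 (valence 2) → 0 H
  atom 2: C, bond orders sum to 3 (valence 4) → 1 H
  atom 3: C, bond orders sum to 3 (valence 4) → 1 H
  atom 4: C, bond orders sum to 2 (valence 4) → 2 H
  atom 5: C, bond orders sum to 1 (valence 4) → 3 H
  atom 6: C, bond orders sum to 2 (valence 4) → 2 H
  atom 7: C, bond orders sum to 2 (valence 4) → 2 H
  atom 8: C, bond orders sum to 3 (valence 4) → 1 H
  atom 9: O, bond orders sum to 1 (valence 2) → 1 H
  atom 10: C, bond orders sum to 3 (valence 4) → 1 H
  atom 11: O, bond orders sum to 2 (valence 2) → 0 H
  atom 12: C, bond orders sum to 1 (valence 4) → 3 H
  atom 13: C, bond orders sum to 3 (valence 4) → 1 H
  atom 14: F (halogen, monovalent) → 0 H
  atom 15: C, bond orders sum to 2 (valence 4) → 2 H
  atom 16: C, bond orders sum to 1 (valence 4) → 3 H
Totals → C:12, H:23, F:1, O:3.

C12H23FO3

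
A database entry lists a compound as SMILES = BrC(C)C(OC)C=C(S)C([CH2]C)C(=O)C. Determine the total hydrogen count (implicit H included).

Walk through each heavy atom and fill implicit hydrogens from standard valence (C 4, N 3, O 2, S 2, halogen 1):
  atom 1: Br (halogen, monovalent) → 0 H
  atom 2: C, bond orders sum to 3 (valence 4) → 1 H
  atom 3: C, bond orders sum to 1 (valence 4) → 3 H
  atom 4: C, bond orders sum to 3 (valence 4) → 1 H
  atom 5: O, bond orders sum to 2 (valence 2) → 0 H
  atom 6: C, bond orders sum to 1 (valence 4) → 3 H
  atom 7: C, bond orders sum to 3 (valence 4) → 1 H
  atom 8: C, bond orders sum to 4 (valence 4) → 0 H
  atom 9: S, bond orders sum to 1 (valence 2) → 1 H
  atom 10: C, bond orders sum to 3 (valence 4) → 1 H
  atom 11: C with explicit H count 2
  atom 12: C, bond orders sum to 1 (valence 4) → 3 H
  atom 13: C, bond orders sum to 4 (valence 4) → 0 H
  atom 14: O, bond orders sum to 2 (valence 2) → 0 H
  atom 15: C, bond orders sum to 1 (valence 4) → 3 H
Total hydrogens: 19.

19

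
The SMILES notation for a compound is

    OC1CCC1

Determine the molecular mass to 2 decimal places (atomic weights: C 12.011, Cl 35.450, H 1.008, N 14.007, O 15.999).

72.11 g/mol

First, the molecular formula is C4H8O (counting implicit H from valence).
  C: 4 × 12.011 = 48.044
  H: 8 × 1.008 = 8.064
  O: 1 × 15.999 = 15.999
Sum: 4×12.011 + 8×1.008 + 1×15.999 = 72.107 → 72.11 g/mol.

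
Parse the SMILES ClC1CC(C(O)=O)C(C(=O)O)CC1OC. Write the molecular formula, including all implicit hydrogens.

C9H13ClO5

Walk through each heavy atom and fill implicit hydrogens from standard valence (C 4, N 3, O 2, S 2, halogen 1):
  atom 1: Cl (halogen, monovalent) → 0 H
  atom 2: C, bond orders sum to 3 (valence 4) → 1 H
  atom 3: C, bond orders sum to 2 (valence 4) → 2 H
  atom 4: C, bond orders sum to 3 (valence 4) → 1 H
  atom 5: C, bond orders sum to 4 (valence 4) → 0 H
  atom 6: O, bond orders sum to 1 (valence 2) → 1 H
  atom 7: O, bond orders sum to 2 (valence 2) → 0 H
  atom 8: C, bond orders sum to 3 (valence 4) → 1 H
  atom 9: C, bond orders sum to 4 (valence 4) → 0 H
  atom 10: O, bond orders sum to 2 (valence 2) → 0 H
  atom 11: O, bond orders sum to 1 (valence 2) → 1 H
  atom 12: C, bond orders sum to 2 (valence 4) → 2 H
  atom 13: C, bond orders sum to 3 (valence 4) → 1 H
  atom 14: O, bond orders sum to 2 (valence 2) → 0 H
  atom 15: C, bond orders sum to 1 (valence 4) → 3 H
Totals → C:9, H:13, Cl:1, O:5.
In Hill order: C9H13ClO5.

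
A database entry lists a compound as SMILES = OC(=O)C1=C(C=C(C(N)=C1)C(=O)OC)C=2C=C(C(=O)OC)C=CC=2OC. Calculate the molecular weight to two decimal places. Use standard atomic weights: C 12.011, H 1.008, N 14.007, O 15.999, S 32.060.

359.33 g/mol

First, the molecular formula is C18H17NO7 (counting implicit H from valence).
  C: 18 × 12.011 = 216.198
  H: 17 × 1.008 = 17.136
  N: 1 × 14.007 = 14.007
  O: 7 × 15.999 = 111.993
Sum: 18×12.011 + 17×1.008 + 1×14.007 + 7×15.999 = 359.334 → 359.33 g/mol.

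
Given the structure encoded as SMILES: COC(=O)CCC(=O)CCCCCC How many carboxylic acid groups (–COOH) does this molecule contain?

Scan the SMILES for the carboxylic acid motif — none present.
Groups that are present: 1 ester, 1 ketone.

0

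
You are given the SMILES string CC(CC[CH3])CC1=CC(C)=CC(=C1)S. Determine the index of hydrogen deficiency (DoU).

4

Molecular formula: C13H20S.
DoU = (2C + 2 + N − H − X) / 2, where X is the halogen count and O/S are ignored.
    = (2·13 + 2 + 0 − 20 − 0) / 2 = 8 / 2 = 4.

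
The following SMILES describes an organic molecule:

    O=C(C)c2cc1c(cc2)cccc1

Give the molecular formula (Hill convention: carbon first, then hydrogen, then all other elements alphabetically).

C12H10O

Walk through each heavy atom and fill implicit hydrogens from standard valence (C 4, N 3, O 2, S 2, halogen 1); for lowercase aromatic atoms, an aromatic c carries 1 H when it has two neighbours and 0 H with three, and aromatic n carries 0 H:
  atom 1: O, bond orders sum to 2 (valence 2) → 0 H
  atom 2: C, bond orders sum to 4 (valence 4) → 0 H
  atom 3: C, bond orders sum to 1 (valence 4) → 3 H
  atom 4: aromatic c, 3 neighbours → 0 H
  atom 5: aromatic c, 2 neighbours → 1 H
  atom 6: aromatic c, 3 neighbours → 0 H
  atom 7: aromatic c, 3 neighbours → 0 H
  atom 8: aromatic c, 2 neighbours → 1 H
  atom 9: aromatic c, 2 neighbours → 1 H
  atom 10: aromatic c, 2 neighbours → 1 H
  atom 11: aromatic c, 2 neighbours → 1 H
  atom 12: aromatic c, 2 neighbours → 1 H
  atom 13: aromatic c, 2 neighbours → 1 H
Totals → C:12, H:10, O:1.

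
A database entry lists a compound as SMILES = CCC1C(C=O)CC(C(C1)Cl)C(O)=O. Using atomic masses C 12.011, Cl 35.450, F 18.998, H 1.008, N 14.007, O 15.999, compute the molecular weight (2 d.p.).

218.68 g/mol

First, the molecular formula is C10H15ClO3 (counting implicit H from valence).
  C: 10 × 12.011 = 120.110
  Cl: 1 × 35.450 = 35.450
  H: 15 × 1.008 = 15.120
  O: 3 × 15.999 = 47.997
Sum: 10×12.011 + 1×35.450 + 15×1.008 + 3×15.999 = 218.677 → 218.68 g/mol.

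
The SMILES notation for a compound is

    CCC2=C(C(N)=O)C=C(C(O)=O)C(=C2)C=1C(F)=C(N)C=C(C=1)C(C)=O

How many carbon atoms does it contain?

18

Count every carbon token in the SMILES (each C, including those in ring-closure positions and inside branches).
Carbon count: 18.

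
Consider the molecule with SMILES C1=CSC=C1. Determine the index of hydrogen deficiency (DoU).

3

Molecular formula: C4H4S.
DoU = (2C + 2 + N − H − X) / 2, where X is the halogen count and O/S are ignored.
    = (2·4 + 2 + 0 − 4 − 0) / 2 = 6 / 2 = 3.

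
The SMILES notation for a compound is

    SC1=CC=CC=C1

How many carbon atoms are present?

6

Count every carbon token in the SMILES (each C, including those in ring-closure positions and inside branches).
Carbon count: 6.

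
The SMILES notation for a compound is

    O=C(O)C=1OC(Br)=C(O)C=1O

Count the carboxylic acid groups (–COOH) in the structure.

The carboxylic acid motif appears at heavy-atom position 2 in the SMILES.
Other groups present: 2 hydroxyl.
Carboxylic acid count: 1.

1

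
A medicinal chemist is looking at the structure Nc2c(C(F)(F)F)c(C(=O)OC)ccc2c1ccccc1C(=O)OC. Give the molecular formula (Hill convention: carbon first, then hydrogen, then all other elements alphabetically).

Walk through each heavy atom and fill implicit hydrogens from standard valence (C 4, N 3, O 2, S 2, halogen 1); for lowercase aromatic atoms, an aromatic c carries 1 H when it has two neighbours and 0 H with three, and aromatic n carries 0 H:
  atom 1: N, bond orders sum to 1 (valence 3) → 2 H
  atom 2: aromatic c, 3 neighbours → 0 H
  atom 3: aromatic c, 3 neighbours → 0 H
  atom 4: C, bond orders sum to 4 (valence 4) → 0 H
  atom 5: F (halogen, monovalent) → 0 H
  atom 6: F (halogen, monovalent) → 0 H
  atom 7: F (halogen, monovalent) → 0 H
  atom 8: aromatic c, 3 neighbours → 0 H
  atom 9: C, bond orders sum to 4 (valence 4) → 0 H
  atom 10: O, bond orders sum to 2 (valence 2) → 0 H
  atom 11: O, bond orders sum to 2 (valence 2) → 0 H
  atom 12: C, bond orders sum to 1 (valence 4) → 3 H
  atom 13: aromatic c, 2 neighbours → 1 H
  atom 14: aromatic c, 2 neighbours → 1 H
  atom 15: aromatic c, 3 neighbours → 0 H
  atom 16: aromatic c, 3 neighbours → 0 H
  atom 17: aromatic c, 2 neighbours → 1 H
  atom 18: aromatic c, 2 neighbours → 1 H
  atom 19: aromatic c, 2 neighbours → 1 H
  atom 20: aromatic c, 2 neighbours → 1 H
  atom 21: aromatic c, 3 neighbours → 0 H
  atom 22: C, bond orders sum to 4 (valence 4) → 0 H
  atom 23: O, bond orders sum to 2 (valence 2) → 0 H
  atom 24: O, bond orders sum to 2 (valence 2) → 0 H
  atom 25: C, bond orders sum to 1 (valence 4) → 3 H
Totals → C:17, H:14, F:3, N:1, O:4.
In Hill order: C17H14F3NO4.

C17H14F3NO4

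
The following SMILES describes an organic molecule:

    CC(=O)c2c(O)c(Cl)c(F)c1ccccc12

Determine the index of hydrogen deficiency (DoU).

8

Molecular formula: C12H8ClFO2.
DoU = (2C + 2 + N − H − X) / 2, where X is the halogen count and O/S are ignored.
    = (2·12 + 2 + 0 − 8 − 2) / 2 = 16 / 2 = 8.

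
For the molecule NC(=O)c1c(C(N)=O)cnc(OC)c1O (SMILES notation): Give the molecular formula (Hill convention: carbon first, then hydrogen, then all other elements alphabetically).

Walk through each heavy atom and fill implicit hydrogens from standard valence (C 4, N 3, O 2, S 2, halogen 1); for lowercase aromatic atoms, an aromatic c carries 1 H when it has two neighbours and 0 H with three, and aromatic n carries 0 H:
  atom 1: N, bond orders sum to 1 (valence 3) → 2 H
  atom 2: C, bond orders sum to 4 (valence 4) → 0 H
  atom 3: O, bond orders sum to 2 (valence 2) → 0 H
  atom 4: aromatic c, 3 neighbours → 0 H
  atom 5: aromatic c, 3 neighbours → 0 H
  atom 6: C, bond orders sum to 4 (valence 4) → 0 H
  atom 7: N, bond orders sum to 1 (valence 3) → 2 H
  atom 8: O, bond orders sum to 2 (valence 2) → 0 H
  atom 9: aromatic c, 2 neighbours → 1 H
  atom 10: aromatic n, 2 neighbours → 0 H
  atom 11: aromatic c, 3 neighbours → 0 H
  atom 12: O, bond orders sum to 2 (valence 2) → 0 H
  atom 13: C, bond orders sum to 1 (valence 4) → 3 H
  atom 14: aromatic c, 3 neighbours → 0 H
  atom 15: O, bond orders sum to 1 (valence 2) → 1 H
Totals → C:8, H:9, N:3, O:4.

C8H9N3O4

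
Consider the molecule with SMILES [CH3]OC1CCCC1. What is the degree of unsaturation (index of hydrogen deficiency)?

1

Molecular formula: C6H12O.
DoU = (2C + 2 + N − H − X) / 2, where X is the halogen count and O/S are ignored.
    = (2·6 + 2 + 0 − 12 − 0) / 2 = 2 / 2 = 1.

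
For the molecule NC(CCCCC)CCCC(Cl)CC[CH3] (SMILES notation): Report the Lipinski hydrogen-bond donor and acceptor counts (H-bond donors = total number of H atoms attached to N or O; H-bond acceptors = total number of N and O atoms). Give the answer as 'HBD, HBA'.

Donors: find every N or O and count the H atoms it carries.
  atom 1 (N): bond orders sum to 1 → 2 H
Lipinski HBD = 2.
Acceptors: N atoms = 1, O atoms = 0 → HBA = 1.

2, 1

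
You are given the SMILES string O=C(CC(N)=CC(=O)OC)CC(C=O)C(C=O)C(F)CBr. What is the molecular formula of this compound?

C13H17BrFNO5

Walk through each heavy atom and fill implicit hydrogens from standard valence (C 4, N 3, O 2, S 2, halogen 1):
  atom 1: O, bond orders sum to 2 (valence 2) → 0 H
  atom 2: C, bond orders sum to 4 (valence 4) → 0 H
  atom 3: C, bond orders sum to 2 (valence 4) → 2 H
  atom 4: C, bond orders sum to 4 (valence 4) → 0 H
  atom 5: N, bond orders sum to 1 (valence 3) → 2 H
  atom 6: C, bond orders sum to 3 (valence 4) → 1 H
  atom 7: C, bond orders sum to 4 (valence 4) → 0 H
  atom 8: O, bond orders sum to 2 (valence 2) → 0 H
  atom 9: O, bond orders sum to 2 (valence 2) → 0 H
  atom 10: C, bond orders sum to 1 (valence 4) → 3 H
  atom 11: C, bond orders sum to 2 (valence 4) → 2 H
  atom 12: C, bond orders sum to 3 (valence 4) → 1 H
  atom 13: C, bond orders sum to 3 (valence 4) → 1 H
  atom 14: O, bond orders sum to 2 (valence 2) → 0 H
  atom 15: C, bond orders sum to 3 (valence 4) → 1 H
  atom 16: C, bond orders sum to 3 (valence 4) → 1 H
  atom 17: O, bond orders sum to 2 (valence 2) → 0 H
  atom 18: C, bond orders sum to 3 (valence 4) → 1 H
  atom 19: F (halogen, monovalent) → 0 H
  atom 20: C, bond orders sum to 2 (valence 4) → 2 H
  atom 21: Br (halogen, monovalent) → 0 H
Totals → C:13, H:17, Br:1, F:1, N:1, O:5.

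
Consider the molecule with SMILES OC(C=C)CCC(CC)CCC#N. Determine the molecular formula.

C11H19NO

Walk through each heavy atom and fill implicit hydrogens from standard valence (C 4, N 3, O 2, S 2, halogen 1):
  atom 1: O, bond orders sum to 1 (valence 2) → 1 H
  atom 2: C, bond orders sum to 3 (valence 4) → 1 H
  atom 3: C, bond orders sum to 3 (valence 4) → 1 H
  atom 4: C, bond orders sum to 2 (valence 4) → 2 H
  atom 5: C, bond orders sum to 2 (valence 4) → 2 H
  atom 6: C, bond orders sum to 2 (valence 4) → 2 H
  atom 7: C, bond orders sum to 3 (valence 4) → 1 H
  atom 8: C, bond orders sum to 2 (valence 4) → 2 H
  atom 9: C, bond orders sum to 1 (valence 4) → 3 H
  atom 10: C, bond orders sum to 2 (valence 4) → 2 H
  atom 11: C, bond orders sum to 2 (valence 4) → 2 H
  atom 12: C, bond orders sum to 4 (valence 4) → 0 H
  atom 13: N, bond orders sum to 3 (valence 3) → 0 H
Totals → C:11, H:19, N:1, O:1.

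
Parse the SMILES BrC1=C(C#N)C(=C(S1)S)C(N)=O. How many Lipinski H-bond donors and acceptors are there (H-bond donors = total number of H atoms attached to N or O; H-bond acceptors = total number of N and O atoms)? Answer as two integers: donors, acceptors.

2, 3

Donors: find every N or O and count the H atoms it carries.
  atom 5 (N): bond orders sum to 3 → 0 H
  atom 11 (N): bond orders sum to 1 → 2 H
  atom 12 (O): bond orders sum to 2 → 0 H
Lipinski HBD = 2.
Acceptors: N atoms = 2, O atoms = 1 → HBA = 3.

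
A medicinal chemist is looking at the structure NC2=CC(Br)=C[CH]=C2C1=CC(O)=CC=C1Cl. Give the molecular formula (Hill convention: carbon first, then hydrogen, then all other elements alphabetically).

Walk through each heavy atom and fill implicit hydrogens from standard valence (C 4, N 3, O 2, S 2, halogen 1):
  atom 1: N, bond orders sum to 1 (valence 3) → 2 H
  atom 2: C, bond orders sum to 4 (valence 4) → 0 H
  atom 3: C, bond orders sum to 3 (valence 4) → 1 H
  atom 4: C, bond orders sum to 4 (valence 4) → 0 H
  atom 5: Br (halogen, monovalent) → 0 H
  atom 6: C, bond orders sum to 3 (valence 4) → 1 H
  atom 7: C with explicit H count 1
  atom 8: C, bond orders sum to 4 (valence 4) → 0 H
  atom 9: C, bond orders sum to 4 (valence 4) → 0 H
  atom 10: C, bond orders sum to 3 (valence 4) → 1 H
  atom 11: C, bond orders sum to 4 (valence 4) → 0 H
  atom 12: O, bond orders sum to 1 (valence 2) → 1 H
  atom 13: C, bond orders sum to 3 (valence 4) → 1 H
  atom 14: C, bond orders sum to 3 (valence 4) → 1 H
  atom 15: C, bond orders sum to 4 (valence 4) → 0 H
  atom 16: Cl (halogen, monovalent) → 0 H
Totals → C:12, H:9, Br:1, Cl:1, N:1, O:1.

C12H9BrClNO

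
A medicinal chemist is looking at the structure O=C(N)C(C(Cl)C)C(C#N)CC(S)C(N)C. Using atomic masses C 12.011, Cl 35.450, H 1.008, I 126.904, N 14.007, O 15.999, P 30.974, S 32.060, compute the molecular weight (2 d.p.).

263.78 g/mol

First, the molecular formula is C10H18ClN3OS (counting implicit H from valence).
  C: 10 × 12.011 = 120.110
  Cl: 1 × 35.450 = 35.450
  H: 18 × 1.008 = 18.144
  N: 3 × 14.007 = 42.021
  O: 1 × 15.999 = 15.999
  S: 1 × 32.060 = 32.060
Sum: 10×12.011 + 1×35.450 + 18×1.008 + 3×14.007 + 1×15.999 + 1×32.060 = 263.784 → 263.78 g/mol.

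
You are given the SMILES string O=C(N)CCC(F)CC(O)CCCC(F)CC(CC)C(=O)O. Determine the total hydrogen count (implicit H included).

Walk through each heavy atom and fill implicit hydrogens from standard valence (C 4, N 3, O 2, S 2, halogen 1):
  atom 1: O, bond orders sum to 2 (valence 2) → 0 H
  atom 2: C, bond orders sum to 4 (valence 4) → 0 H
  atom 3: N, bond orders sum to 1 (valence 3) → 2 H
  atom 4: C, bond orders sum to 2 (valence 4) → 2 H
  atom 5: C, bond orders sum to 2 (valence 4) → 2 H
  atom 6: C, bond orders sum to 3 (valence 4) → 1 H
  atom 7: F (halogen, monovalent) → 0 H
  atom 8: C, bond orders sum to 2 (valence 4) → 2 H
  atom 9: C, bond orders sum to 3 (valence 4) → 1 H
  atom 10: O, bond orders sum to 1 (valence 2) → 1 H
  atom 11: C, bond orders sum to 2 (valence 4) → 2 H
  atom 12: C, bond orders sum to 2 (valence 4) → 2 H
  atom 13: C, bond orders sum to 2 (valence 4) → 2 H
  atom 14: C, bond orders sum to 3 (valence 4) → 1 H
  atom 15: F (halogen, monovalent) → 0 H
  atom 16: C, bond orders sum to 2 (valence 4) → 2 H
  atom 17: C, bond orders sum to 3 (valence 4) → 1 H
  atom 18: C, bond orders sum to 2 (valence 4) → 2 H
  atom 19: C, bond orders sum to 1 (valence 4) → 3 H
  atom 20: C, bond orders sum to 4 (valence 4) → 0 H
  atom 21: O, bond orders sum to 2 (valence 2) → 0 H
  atom 22: O, bond orders sum to 1 (valence 2) → 1 H
Total hydrogens: 27.

27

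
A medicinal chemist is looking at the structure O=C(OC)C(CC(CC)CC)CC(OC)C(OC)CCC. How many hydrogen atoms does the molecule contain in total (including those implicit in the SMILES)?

34

Walk through each heavy atom and fill implicit hydrogens from standard valence (C 4, N 3, O 2, S 2, halogen 1):
  atom 1: O, bond orders sum to 2 (valence 2) → 0 H
  atom 2: C, bond orders sum to 4 (valence 4) → 0 H
  atom 3: O, bond orders sum to 2 (valence 2) → 0 H
  atom 4: C, bond orders sum to 1 (valence 4) → 3 H
  atom 5: C, bond orders sum to 3 (valence 4) → 1 H
  atom 6: C, bond orders sum to 2 (valence 4) → 2 H
  atom 7: C, bond orders sum to 3 (valence 4) → 1 H
  atom 8: C, bond orders sum to 2 (valence 4) → 2 H
  atom 9: C, bond orders sum to 1 (valence 4) → 3 H
  atom 10: C, bond orders sum to 2 (valence 4) → 2 H
  atom 11: C, bond orders sum to 1 (valence 4) → 3 H
  atom 12: C, bond orders sum to 2 (valence 4) → 2 H
  atom 13: C, bond orders sum to 3 (valence 4) → 1 H
  atom 14: O, bond orders sum to 2 (valence 2) → 0 H
  atom 15: C, bond orders sum to 1 (valence 4) → 3 H
  atom 16: C, bond orders sum to 3 (valence 4) → 1 H
  atom 17: O, bond orders sum to 2 (valence 2) → 0 H
  atom 18: C, bond orders sum to 1 (valence 4) → 3 H
  atom 19: C, bond orders sum to 2 (valence 4) → 2 H
  atom 20: C, bond orders sum to 2 (valence 4) → 2 H
  atom 21: C, bond orders sum to 1 (valence 4) → 3 H
Total hydrogens: 34.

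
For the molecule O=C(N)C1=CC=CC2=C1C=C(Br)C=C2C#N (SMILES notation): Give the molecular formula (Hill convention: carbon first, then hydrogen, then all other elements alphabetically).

C12H7BrN2O

Walk through each heavy atom and fill implicit hydrogens from standard valence (C 4, N 3, O 2, S 2, halogen 1):
  atom 1: O, bond orders sum to 2 (valence 2) → 0 H
  atom 2: C, bond orders sum to 4 (valence 4) → 0 H
  atom 3: N, bond orders sum to 1 (valence 3) → 2 H
  atom 4: C, bond orders sum to 4 (valence 4) → 0 H
  atom 5: C, bond orders sum to 3 (valence 4) → 1 H
  atom 6: C, bond orders sum to 3 (valence 4) → 1 H
  atom 7: C, bond orders sum to 3 (valence 4) → 1 H
  atom 8: C, bond orders sum to 4 (valence 4) → 0 H
  atom 9: C, bond orders sum to 4 (valence 4) → 0 H
  atom 10: C, bond orders sum to 3 (valence 4) → 1 H
  atom 11: C, bond orders sum to 4 (valence 4) → 0 H
  atom 12: Br (halogen, monovalent) → 0 H
  atom 13: C, bond orders sum to 3 (valence 4) → 1 H
  atom 14: C, bond orders sum to 4 (valence 4) → 0 H
  atom 15: C, bond orders sum to 4 (valence 4) → 0 H
  atom 16: N, bond orders sum to 3 (valence 3) → 0 H
Totals → C:12, H:7, Br:1, N:2, O:1.
In Hill order: C12H7BrN2O.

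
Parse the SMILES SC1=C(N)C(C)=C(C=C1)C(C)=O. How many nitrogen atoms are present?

1

Scan the SMILES for N atoms (remember two-letter symbols like Cl and Br are single atoms).
Nitrogen count: 1.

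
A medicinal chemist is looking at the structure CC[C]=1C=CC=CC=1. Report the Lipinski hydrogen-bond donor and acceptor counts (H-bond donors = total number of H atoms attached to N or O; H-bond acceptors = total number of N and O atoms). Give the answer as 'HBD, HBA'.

0, 0

Donors: find every N or O and count the H atoms it carries.
  (no N or O atoms present)
Lipinski HBD = 0.
Acceptors: N atoms = 0, O atoms = 0 → HBA = 0.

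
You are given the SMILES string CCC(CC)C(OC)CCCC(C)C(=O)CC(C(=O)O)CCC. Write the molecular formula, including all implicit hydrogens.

C19H36O4

Walk through each heavy atom and fill implicit hydrogens from standard valence (C 4, N 3, O 2, S 2, halogen 1):
  atom 1: C, bond orders sum to 1 (valence 4) → 3 H
  atom 2: C, bond orders sum to 2 (valence 4) → 2 H
  atom 3: C, bond orders sum to 3 (valence 4) → 1 H
  atom 4: C, bond orders sum to 2 (valence 4) → 2 H
  atom 5: C, bond orders sum to 1 (valence 4) → 3 H
  atom 6: C, bond orders sum to 3 (valence 4) → 1 H
  atom 7: O, bond orders sum to 2 (valence 2) → 0 H
  atom 8: C, bond orders sum to 1 (valence 4) → 3 H
  atom 9: C, bond orders sum to 2 (valence 4) → 2 H
  atom 10: C, bond orders sum to 2 (valence 4) → 2 H
  atom 11: C, bond orders sum to 2 (valence 4) → 2 H
  atom 12: C, bond orders sum to 3 (valence 4) → 1 H
  atom 13: C, bond orders sum to 1 (valence 4) → 3 H
  atom 14: C, bond orders sum to 4 (valence 4) → 0 H
  atom 15: O, bond orders sum to 2 (valence 2) → 0 H
  atom 16: C, bond orders sum to 2 (valence 4) → 2 H
  atom 17: C, bond orders sum to 3 (valence 4) → 1 H
  atom 18: C, bond orders sum to 4 (valence 4) → 0 H
  atom 19: O, bond orders sum to 2 (valence 2) → 0 H
  atom 20: O, bond orders sum to 1 (valence 2) → 1 H
  atom 21: C, bond orders sum to 2 (valence 4) → 2 H
  atom 22: C, bond orders sum to 2 (valence 4) → 2 H
  atom 23: C, bond orders sum to 1 (valence 4) → 3 H
Totals → C:19, H:36, O:4.
In Hill order: C19H36O4.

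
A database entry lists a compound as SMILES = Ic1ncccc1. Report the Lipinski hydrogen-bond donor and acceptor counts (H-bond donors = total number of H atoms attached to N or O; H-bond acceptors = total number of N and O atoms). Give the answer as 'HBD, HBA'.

0, 1

Donors: find every N or O and count the H atoms it carries.
  atom 3 (N): bond orders sum to 3 → 0 H
Lipinski HBD = 0.
Acceptors: N atoms = 1, O atoms = 0 → HBA = 1.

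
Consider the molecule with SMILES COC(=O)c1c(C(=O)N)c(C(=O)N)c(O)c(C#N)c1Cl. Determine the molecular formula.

C11H8ClN3O5

Walk through each heavy atom and fill implicit hydrogens from standard valence (C 4, N 3, O 2, S 2, halogen 1); for lowercase aromatic atoms, an aromatic c carries 1 H when it has two neighbours and 0 H with three, and aromatic n carries 0 H:
  atom 1: C, bond orders sum to 1 (valence 4) → 3 H
  atom 2: O, bond orders sum to 2 (valence 2) → 0 H
  atom 3: C, bond orders sum to 4 (valence 4) → 0 H
  atom 4: O, bond orders sum to 2 (valence 2) → 0 H
  atom 5: aromatic c, 3 neighbours → 0 H
  atom 6: aromatic c, 3 neighbours → 0 H
  atom 7: C, bond orders sum to 4 (valence 4) → 0 H
  atom 8: O, bond orders sum to 2 (valence 2) → 0 H
  atom 9: N, bond orders sum to 1 (valence 3) → 2 H
  atom 10: aromatic c, 3 neighbours → 0 H
  atom 11: C, bond orders sum to 4 (valence 4) → 0 H
  atom 12: O, bond orders sum to 2 (valence 2) → 0 H
  atom 13: N, bond orders sum to 1 (valence 3) → 2 H
  atom 14: aromatic c, 3 neighbours → 0 H
  atom 15: O, bond orders sum to 1 (valence 2) → 1 H
  atom 16: aromatic c, 3 neighbours → 0 H
  atom 17: C, bond orders sum to 4 (valence 4) → 0 H
  atom 18: N, bond orders sum to 3 (valence 3) → 0 H
  atom 19: aromatic c, 3 neighbours → 0 H
  atom 20: Cl (halogen, monovalent) → 0 H
Totals → C:11, H:8, Cl:1, N:3, O:5.
In Hill order: C11H8ClN3O5.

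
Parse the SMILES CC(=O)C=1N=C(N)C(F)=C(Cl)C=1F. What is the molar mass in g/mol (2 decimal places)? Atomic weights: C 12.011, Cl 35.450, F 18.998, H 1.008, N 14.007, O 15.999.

First, the molecular formula is C7H5ClF2N2O (counting implicit H from valence).
  C: 7 × 12.011 = 84.077
  Cl: 1 × 35.450 = 35.450
  F: 2 × 18.998 = 37.996
  H: 5 × 1.008 = 5.040
  N: 2 × 14.007 = 28.014
  O: 1 × 15.999 = 15.999
Sum: 7×12.011 + 1×35.450 + 2×18.998 + 5×1.008 + 2×14.007 + 1×15.999 = 206.576 → 206.58 g/mol.

206.58 g/mol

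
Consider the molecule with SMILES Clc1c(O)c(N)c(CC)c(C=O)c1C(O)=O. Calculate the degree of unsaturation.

6

Molecular formula: C10H10ClNO4.
DoU = (2C + 2 + N − H − X) / 2, where X is the halogen count and O/S are ignored.
    = (2·10 + 2 + 1 − 10 − 1) / 2 = 12 / 2 = 6.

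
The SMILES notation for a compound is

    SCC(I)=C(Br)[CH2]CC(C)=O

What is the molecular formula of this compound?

C7H10BrIOS

Walk through each heavy atom and fill implicit hydrogens from standard valence (C 4, N 3, O 2, S 2, halogen 1):
  atom 1: S, bond orders sum to 1 (valence 2) → 1 H
  atom 2: C, bond orders sum to 2 (valence 4) → 2 H
  atom 3: C, bond orders sum to 4 (valence 4) → 0 H
  atom 4: I (halogen, monovalent) → 0 H
  atom 5: C, bond orders sum to 4 (valence 4) → 0 H
  atom 6: Br (halogen, monovalent) → 0 H
  atom 7: C with explicit H count 2
  atom 8: C, bond orders sum to 2 (valence 4) → 2 H
  atom 9: C, bond orders sum to 4 (valence 4) → 0 H
  atom 10: C, bond orders sum to 1 (valence 4) → 3 H
  atom 11: O, bond orders sum to 2 (valence 2) → 0 H
Totals → C:7, H:10, Br:1, I:1, O:1, S:1.
In Hill order: C7H10BrIOS.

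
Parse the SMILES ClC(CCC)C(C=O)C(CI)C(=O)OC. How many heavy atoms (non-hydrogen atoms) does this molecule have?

15

Every atom symbol written in the SMILES (organic subset) is one heavy atom; implicit H are not written.
Heavy atoms by element → C:10, Cl:1, I:1, O:3.
Total: 15.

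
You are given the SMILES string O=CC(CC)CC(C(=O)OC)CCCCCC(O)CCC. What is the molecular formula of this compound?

Walk through each heavy atom and fill implicit hydrogens from standard valence (C 4, N 3, O 2, S 2, halogen 1):
  atom 1: O, bond orders sum to 2 (valence 2) → 0 H
  atom 2: C, bond orders sum to 3 (valence 4) → 1 H
  atom 3: C, bond orders sum to 3 (valence 4) → 1 H
  atom 4: C, bond orders sum to 2 (valence 4) → 2 H
  atom 5: C, bond orders sum to 1 (valence 4) → 3 H
  atom 6: C, bond orders sum to 2 (valence 4) → 2 H
  atom 7: C, bond orders sum to 3 (valence 4) → 1 H
  atom 8: C, bond orders sum to 4 (valence 4) → 0 H
  atom 9: O, bond orders sum to 2 (valence 2) → 0 H
  atom 10: O, bond orders sum to 2 (valence 2) → 0 H
  atom 11: C, bond orders sum to 1 (valence 4) → 3 H
  atom 12: C, bond orders sum to 2 (valence 4) → 2 H
  atom 13: C, bond orders sum to 2 (valence 4) → 2 H
  atom 14: C, bond orders sum to 2 (valence 4) → 2 H
  atom 15: C, bond orders sum to 2 (valence 4) → 2 H
  atom 16: C, bond orders sum to 2 (valence 4) → 2 H
  atom 17: C, bond orders sum to 3 (valence 4) → 1 H
  atom 18: O, bond orders sum to 1 (valence 2) → 1 H
  atom 19: C, bond orders sum to 2 (valence 4) → 2 H
  atom 20: C, bond orders sum to 2 (valence 4) → 2 H
  atom 21: C, bond orders sum to 1 (valence 4) → 3 H
Totals → C:17, H:32, O:4.

C17H32O4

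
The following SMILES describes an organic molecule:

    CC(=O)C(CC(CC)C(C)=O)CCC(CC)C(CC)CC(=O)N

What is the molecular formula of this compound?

Walk through each heavy atom and fill implicit hydrogens from standard valence (C 4, N 3, O 2, S 2, halogen 1):
  atom 1: C, bond orders sum to 1 (valence 4) → 3 H
  atom 2: C, bond orders sum to 4 (valence 4) → 0 H
  atom 3: O, bond orders sum to 2 (valence 2) → 0 H
  atom 4: C, bond orders sum to 3 (valence 4) → 1 H
  atom 5: C, bond orders sum to 2 (valence 4) → 2 H
  atom 6: C, bond orders sum to 3 (valence 4) → 1 H
  atom 7: C, bond orders sum to 2 (valence 4) → 2 H
  atom 8: C, bond orders sum to 1 (valence 4) → 3 H
  atom 9: C, bond orders sum to 4 (valence 4) → 0 H
  atom 10: C, bond orders sum to 1 (valence 4) → 3 H
  atom 11: O, bond orders sum to 2 (valence 2) → 0 H
  atom 12: C, bond orders sum to 2 (valence 4) → 2 H
  atom 13: C, bond orders sum to 2 (valence 4) → 2 H
  atom 14: C, bond orders sum to 3 (valence 4) → 1 H
  atom 15: C, bond orders sum to 2 (valence 4) → 2 H
  atom 16: C, bond orders sum to 1 (valence 4) → 3 H
  atom 17: C, bond orders sum to 3 (valence 4) → 1 H
  atom 18: C, bond orders sum to 2 (valence 4) → 2 H
  atom 19: C, bond orders sum to 1 (valence 4) → 3 H
  atom 20: C, bond orders sum to 2 (valence 4) → 2 H
  atom 21: C, bond orders sum to 4 (valence 4) → 0 H
  atom 22: O, bond orders sum to 2 (valence 2) → 0 H
  atom 23: N, bond orders sum to 1 (valence 3) → 2 H
Totals → C:19, H:35, N:1, O:3.
In Hill order: C19H35NO3.

C19H35NO3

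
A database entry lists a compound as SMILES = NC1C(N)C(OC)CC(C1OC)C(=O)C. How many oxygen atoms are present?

Scan the SMILES for O atoms (remember two-letter symbols like Cl and Br are single atoms).
Oxygen count: 3.

3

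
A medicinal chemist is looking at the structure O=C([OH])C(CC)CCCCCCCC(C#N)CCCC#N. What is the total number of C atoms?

Count every carbon token in the SMILES (each C, including those in ring-closure positions and inside branches).
Carbon count: 17.

17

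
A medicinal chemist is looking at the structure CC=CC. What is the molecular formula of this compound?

Walk through each heavy atom and fill implicit hydrogens from standard valence (C 4, N 3, O 2, S 2, halogen 1):
  atom 1: C, bond orders sum to 1 (valence 4) → 3 H
  atom 2: C, bond orders sum to 3 (valence 4) → 1 H
  atom 3: C, bond orders sum to 3 (valence 4) → 1 H
  atom 4: C, bond orders sum to 1 (valence 4) → 3 H
Totals → C:4, H:8.

C4H8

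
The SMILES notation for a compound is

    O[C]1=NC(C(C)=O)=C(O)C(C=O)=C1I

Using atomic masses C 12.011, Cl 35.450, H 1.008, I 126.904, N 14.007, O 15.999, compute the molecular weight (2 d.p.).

First, the molecular formula is C8H6INO4 (counting implicit H from valence).
  C: 8 × 12.011 = 96.088
  H: 6 × 1.008 = 6.048
  I: 1 × 126.904 = 126.904
  N: 1 × 14.007 = 14.007
  O: 4 × 15.999 = 63.996
Sum: 8×12.011 + 6×1.008 + 1×126.904 + 1×14.007 + 4×15.999 = 307.043 → 307.04 g/mol.

307.04 g/mol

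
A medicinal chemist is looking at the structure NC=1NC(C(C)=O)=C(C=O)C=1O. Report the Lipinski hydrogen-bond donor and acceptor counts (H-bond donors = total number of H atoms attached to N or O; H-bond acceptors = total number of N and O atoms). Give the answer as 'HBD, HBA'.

4, 5

Donors: find every N or O and count the H atoms it carries.
  atom 1 (N): bond orders sum to 1 → 2 H
  atom 3 (N): bond orders sum to 2 → 1 H
  atom 7 (O): bond orders sum to 2 → 0 H
  atom 10 (O): bond orders sum to 2 → 0 H
  atom 12 (O): bond orders sum to 1 → 1 H
Lipinski HBD = 4.
Acceptors: N atoms = 2, O atoms = 3 → HBA = 5.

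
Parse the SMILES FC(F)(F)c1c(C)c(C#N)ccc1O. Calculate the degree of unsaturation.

6

Molecular formula: C9H6F3NO.
DoU = (2C + 2 + N − H − X) / 2, where X is the halogen count and O/S are ignored.
    = (2·9 + 2 + 1 − 6 − 3) / 2 = 12 / 2 = 6.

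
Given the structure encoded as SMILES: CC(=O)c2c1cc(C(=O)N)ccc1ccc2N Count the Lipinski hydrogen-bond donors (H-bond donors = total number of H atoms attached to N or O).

4

Donors: find every N or O and count the H atoms it carries.
  atom 3 (O): bond orders sum to 2 → 0 H
  atom 9 (O): bond orders sum to 2 → 0 H
  atom 10 (N): bond orders sum to 1 → 2 H
  atom 17 (N): bond orders sum to 1 → 2 H
Lipinski HBD = 4.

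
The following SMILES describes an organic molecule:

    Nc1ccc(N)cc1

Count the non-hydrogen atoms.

Every atom symbol written in the SMILES (organic subset) is one heavy atom; implicit H are not written.
Heavy atoms by element → C:6, N:2.
Total: 8.

8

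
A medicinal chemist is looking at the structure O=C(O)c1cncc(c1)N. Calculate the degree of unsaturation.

Molecular formula: C6H6N2O2.
DoU = (2C + 2 + N − H − X) / 2, where X is the halogen count and O/S are ignored.
    = (2·6 + 2 + 2 − 6 − 0) / 2 = 10 / 2 = 5.

5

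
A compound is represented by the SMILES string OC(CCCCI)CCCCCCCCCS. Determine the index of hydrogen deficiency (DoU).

Degree of unsaturation = (number of rings) + (number of π bonds).
Ring closures in the SMILES: 0.
π bonds: none → 0 DoU from unsaturation.
Total DoU = 0 + 0 = 0.

0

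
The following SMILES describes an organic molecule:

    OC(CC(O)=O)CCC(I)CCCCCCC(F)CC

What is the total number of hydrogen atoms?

Walk through each heavy atom and fill implicit hydrogens from standard valence (C 4, N 3, O 2, S 2, halogen 1):
  atom 1: O, bond orders sum to 1 (valence 2) → 1 H
  atom 2: C, bond orders sum to 3 (valence 4) → 1 H
  atom 3: C, bond orders sum to 2 (valence 4) → 2 H
  atom 4: C, bond orders sum to 4 (valence 4) → 0 H
  atom 5: O, bond orders sum to 1 (valence 2) → 1 H
  atom 6: O, bond orders sum to 2 (valence 2) → 0 H
  atom 7: C, bond orders sum to 2 (valence 4) → 2 H
  atom 8: C, bond orders sum to 2 (valence 4) → 2 H
  atom 9: C, bond orders sum to 3 (valence 4) → 1 H
  atom 10: I (halogen, monovalent) → 0 H
  atom 11: C, bond orders sum to 2 (valence 4) → 2 H
  atom 12: C, bond orders sum to 2 (valence 4) → 2 H
  atom 13: C, bond orders sum to 2 (valence 4) → 2 H
  atom 14: C, bond orders sum to 2 (valence 4) → 2 H
  atom 15: C, bond orders sum to 2 (valence 4) → 2 H
  atom 16: C, bond orders sum to 2 (valence 4) → 2 H
  atom 17: C, bond orders sum to 3 (valence 4) → 1 H
  atom 18: F (halogen, monovalent) → 0 H
  atom 19: C, bond orders sum to 2 (valence 4) → 2 H
  atom 20: C, bond orders sum to 1 (valence 4) → 3 H
Total hydrogens: 28.

28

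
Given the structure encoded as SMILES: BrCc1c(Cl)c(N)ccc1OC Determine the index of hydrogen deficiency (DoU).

4

Molecular formula: C8H9BrClNO.
DoU = (2C + 2 + N − H − X) / 2, where X is the halogen count and O/S are ignored.
    = (2·8 + 2 + 1 − 9 − 2) / 2 = 8 / 2 = 4.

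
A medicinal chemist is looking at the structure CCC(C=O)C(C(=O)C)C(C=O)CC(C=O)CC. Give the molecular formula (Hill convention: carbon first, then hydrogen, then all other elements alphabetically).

C14H22O4

Walk through each heavy atom and fill implicit hydrogens from standard valence (C 4, N 3, O 2, S 2, halogen 1):
  atom 1: C, bond orders sum to 1 (valence 4) → 3 H
  atom 2: C, bond orders sum to 2 (valence 4) → 2 H
  atom 3: C, bond orders sum to 3 (valence 4) → 1 H
  atom 4: C, bond orders sum to 3 (valence 4) → 1 H
  atom 5: O, bond orders sum to 2 (valence 2) → 0 H
  atom 6: C, bond orders sum to 3 (valence 4) → 1 H
  atom 7: C, bond orders sum to 4 (valence 4) → 0 H
  atom 8: O, bond orders sum to 2 (valence 2) → 0 H
  atom 9: C, bond orders sum to 1 (valence 4) → 3 H
  atom 10: C, bond orders sum to 3 (valence 4) → 1 H
  atom 11: C, bond orders sum to 3 (valence 4) → 1 H
  atom 12: O, bond orders sum to 2 (valence 2) → 0 H
  atom 13: C, bond orders sum to 2 (valence 4) → 2 H
  atom 14: C, bond orders sum to 3 (valence 4) → 1 H
  atom 15: C, bond orders sum to 3 (valence 4) → 1 H
  atom 16: O, bond orders sum to 2 (valence 2) → 0 H
  atom 17: C, bond orders sum to 2 (valence 4) → 2 H
  atom 18: C, bond orders sum to 1 (valence 4) → 3 H
Totals → C:14, H:22, O:4.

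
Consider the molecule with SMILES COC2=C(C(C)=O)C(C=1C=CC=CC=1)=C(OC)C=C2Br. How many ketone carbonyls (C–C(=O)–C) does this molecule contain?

1

The ketone motif appears at heavy-atom position 5 in the SMILES.
Other groups present: 2 ether.
Ketone count: 1.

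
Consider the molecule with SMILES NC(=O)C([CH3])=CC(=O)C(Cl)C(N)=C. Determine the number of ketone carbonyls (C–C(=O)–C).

1

The ketone motif appears at heavy-atom position 7 in the SMILES.
Other groups present: 2 alkene, 1 amide, 1 primary amine.
Ketone count: 1.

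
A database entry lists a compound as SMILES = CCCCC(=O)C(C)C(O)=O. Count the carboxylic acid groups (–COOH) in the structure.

1

The carboxylic acid motif appears at heavy-atom position 9 in the SMILES.
Other groups present: 1 ketone.
Carboxylic acid count: 1.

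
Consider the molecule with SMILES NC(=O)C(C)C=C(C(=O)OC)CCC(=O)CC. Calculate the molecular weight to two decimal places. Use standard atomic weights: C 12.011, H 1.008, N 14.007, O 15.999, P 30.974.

241.29 g/mol

First, the molecular formula is C12H19NO4 (counting implicit H from valence).
  C: 12 × 12.011 = 144.132
  H: 19 × 1.008 = 19.152
  N: 1 × 14.007 = 14.007
  O: 4 × 15.999 = 63.996
Sum: 12×12.011 + 19×1.008 + 1×14.007 + 4×15.999 = 241.287 → 241.29 g/mol.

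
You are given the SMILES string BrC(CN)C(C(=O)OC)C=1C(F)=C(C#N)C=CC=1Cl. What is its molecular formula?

Walk through each heavy atom and fill implicit hydrogens from standard valence (C 4, N 3, O 2, S 2, halogen 1):
  atom 1: Br (halogen, monovalent) → 0 H
  atom 2: C, bond orders sum to 3 (valence 4) → 1 H
  atom 3: C, bond orders sum to 2 (valence 4) → 2 H
  atom 4: N, bond orders sum to 1 (valence 3) → 2 H
  atom 5: C, bond orders sum to 3 (valence 4) → 1 H
  atom 6: C, bond orders sum to 4 (valence 4) → 0 H
  atom 7: O, bond orders sum to 2 (valence 2) → 0 H
  atom 8: O, bond orders sum to 2 (valence 2) → 0 H
  atom 9: C, bond orders sum to 1 (valence 4) → 3 H
  atom 10: C, bond orders sum to 4 (valence 4) → 0 H
  atom 11: C, bond orders sum to 4 (valence 4) → 0 H
  atom 12: F (halogen, monovalent) → 0 H
  atom 13: C, bond orders sum to 4 (valence 4) → 0 H
  atom 14: C, bond orders sum to 4 (valence 4) → 0 H
  atom 15: N, bond orders sum to 3 (valence 3) → 0 H
  atom 16: C, bond orders sum to 3 (valence 4) → 1 H
  atom 17: C, bond orders sum to 3 (valence 4) → 1 H
  atom 18: C, bond orders sum to 4 (valence 4) → 0 H
  atom 19: Cl (halogen, monovalent) → 0 H
Totals → C:12, H:11, Br:1, Cl:1, F:1, N:2, O:2.

C12H11BrClFN2O2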